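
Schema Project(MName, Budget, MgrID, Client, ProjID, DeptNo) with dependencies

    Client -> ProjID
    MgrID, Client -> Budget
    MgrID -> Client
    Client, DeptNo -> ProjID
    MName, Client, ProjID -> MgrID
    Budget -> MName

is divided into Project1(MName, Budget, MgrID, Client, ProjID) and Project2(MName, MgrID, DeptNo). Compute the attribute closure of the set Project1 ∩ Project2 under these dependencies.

Project1 ∩ Project2 = {MName, MgrID}.
MgrID → Client applies, adding Client
Client → ProjID applies, adding ProjID
MgrID, Client → Budget applies, adding Budget
Closure: {MName, Budget, MgrID, Client, ProjID}.

MName, Budget, MgrID, Client, ProjID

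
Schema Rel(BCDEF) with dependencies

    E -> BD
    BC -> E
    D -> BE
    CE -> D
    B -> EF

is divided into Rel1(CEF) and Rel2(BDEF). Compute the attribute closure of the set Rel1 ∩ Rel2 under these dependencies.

BDEF

Rel1 ∩ Rel2 = {EF}.
E → BD applies, adding BD
Closure: {BDEF}.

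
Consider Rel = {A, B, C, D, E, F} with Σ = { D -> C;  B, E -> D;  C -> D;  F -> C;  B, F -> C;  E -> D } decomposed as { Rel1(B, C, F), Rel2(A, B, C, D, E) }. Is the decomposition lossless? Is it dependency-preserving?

Lossless test: (B, C)⁺ = {B, C, D}, which is a superkey of neither fragment — lossy.
Dependency preservation: every FD's attributes lie within a single fragment, so each can be enforced locally — preserved.

lossy but dependency-preserving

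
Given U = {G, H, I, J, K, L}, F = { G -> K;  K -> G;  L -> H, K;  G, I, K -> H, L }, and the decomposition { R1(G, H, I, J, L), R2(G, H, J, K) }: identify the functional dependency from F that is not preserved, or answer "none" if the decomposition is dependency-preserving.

none

G → K lies within R2.
K → G lies within R2.
L → H, K: restricted closure across fragments reaches H, K.
G, I, K → H, L: restricted closure across fragments reaches H, L.
Every dependency is enforceable on the fragments, so the decomposition is dependency-preserving.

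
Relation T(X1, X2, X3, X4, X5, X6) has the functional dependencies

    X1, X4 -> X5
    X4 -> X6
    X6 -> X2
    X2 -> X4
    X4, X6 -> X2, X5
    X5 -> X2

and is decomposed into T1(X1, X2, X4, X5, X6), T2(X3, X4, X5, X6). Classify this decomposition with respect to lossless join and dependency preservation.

lossy but dependency-preserving

Lossless test: (X4, X5, X6)⁺ = {X2, X4, X5, X6}, which is a superkey of neither fragment — lossy.
Dependency preservation: every FD's attributes lie within a single fragment, so each can be enforced locally — preserved.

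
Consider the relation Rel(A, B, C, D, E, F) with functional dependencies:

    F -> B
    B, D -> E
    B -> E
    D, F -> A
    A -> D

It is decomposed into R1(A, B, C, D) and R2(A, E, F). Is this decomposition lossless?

No

Common attributes: R1 ∩ R2 = {A}.
Closure of {A}: A → D applies, adding D. So (A)⁺ = {A, D}.
The closure contains neither all of R1 = {A, B, C, D} nor all of R2 = {A, E, F}, so the common attributes are not a superkey of either fragment. The join is lossy.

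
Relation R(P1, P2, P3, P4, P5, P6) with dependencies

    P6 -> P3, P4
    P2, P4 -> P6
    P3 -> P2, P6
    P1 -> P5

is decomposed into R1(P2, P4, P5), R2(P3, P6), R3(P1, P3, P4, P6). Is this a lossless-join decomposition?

Chase test. Columns are P1, P2, P3, P4, P5, P6; row i has aⱼ where attribute j ∈ Ri, else bᵢⱼ.
Initial tableau (one row per fragment):
  row 1: b11 a2 b13 a4 a5 b16
  row 2: b21 b22 a3 b24 b25 a6
  row 3: a1 b32 a3 a4 b35 a6
Rows 2 and 3 agree on P6; apply P6→P3, P4 and equate their P3, P4 entries.
Rows 2 and 3 agree on P3; apply P3→P2, P6 and equate their P2, P6 entries.
No row becomes fully distinguished — the join is lossy.

No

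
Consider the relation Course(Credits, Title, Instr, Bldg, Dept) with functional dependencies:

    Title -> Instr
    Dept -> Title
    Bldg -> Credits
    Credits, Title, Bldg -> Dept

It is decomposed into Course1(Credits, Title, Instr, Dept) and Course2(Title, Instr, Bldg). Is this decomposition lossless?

No

Common attributes: Course1 ∩ Course2 = {Title, Instr}.
No dependency enlarges {Title, Instr}, so (Title, Instr)⁺ = {Title, Instr}.
The closure contains neither all of Course1 = {Credits, Title, Instr, Dept} nor all of Course2 = {Title, Instr, Bldg}, so the common attributes are not a superkey of either fragment. The join is lossy.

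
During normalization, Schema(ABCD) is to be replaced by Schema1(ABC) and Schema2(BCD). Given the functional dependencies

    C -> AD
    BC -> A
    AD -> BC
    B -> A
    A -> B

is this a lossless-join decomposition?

Common attributes: Schema1 ∩ Schema2 = {BC}.
Closure of {BC}: C → AD applies, adding AD. So (BC)⁺ = {ABCD}.
This closure contains every attribute of Schema1, so Schema1 ∩ Schema2 → Schema1. The join is lossless.

Yes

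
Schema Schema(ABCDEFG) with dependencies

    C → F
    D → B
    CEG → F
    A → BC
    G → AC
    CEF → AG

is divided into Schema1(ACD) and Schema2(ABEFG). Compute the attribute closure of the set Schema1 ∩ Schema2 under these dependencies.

ABCF

Schema1 ∩ Schema2 = {A}.
A → BC applies, adding BC
C → F applies, adding F
Closure: {ABCF}.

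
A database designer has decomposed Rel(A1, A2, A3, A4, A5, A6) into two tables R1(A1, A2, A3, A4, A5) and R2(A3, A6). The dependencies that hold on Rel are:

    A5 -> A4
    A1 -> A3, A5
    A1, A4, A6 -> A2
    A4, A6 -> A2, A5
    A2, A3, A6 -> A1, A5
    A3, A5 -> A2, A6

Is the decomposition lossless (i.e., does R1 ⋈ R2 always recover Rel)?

Common attributes: R1 ∩ R2 = {A3}.
No dependency enlarges {A3}, so (A3)⁺ = {A3}.
The closure contains neither all of R1 = {A1, A2, A3, A4, A5} nor all of R2 = {A3, A6}, so the common attributes are not a superkey of either fragment. The join is lossy.

No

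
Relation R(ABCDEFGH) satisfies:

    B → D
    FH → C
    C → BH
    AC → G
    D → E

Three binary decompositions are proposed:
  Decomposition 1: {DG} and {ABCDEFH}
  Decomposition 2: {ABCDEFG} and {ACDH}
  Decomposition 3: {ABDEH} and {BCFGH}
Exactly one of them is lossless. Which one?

Decomposition 2

Decomposition 1: common = {D}, closure = {DE} → lossy.
Decomposition 2: common = {ACD}, closure = {ABCDEGH} → lossless.
Decomposition 3: common = {BH}, closure = {BDEH} → lossy.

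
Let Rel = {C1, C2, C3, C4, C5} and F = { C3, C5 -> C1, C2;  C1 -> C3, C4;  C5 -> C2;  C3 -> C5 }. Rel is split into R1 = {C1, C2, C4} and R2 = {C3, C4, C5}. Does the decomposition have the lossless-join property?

Common attributes: R1 ∩ R2 = {C4}.
No dependency enlarges {C4}, so (C4)⁺ = {C4}.
The closure contains neither all of R1 = {C1, C2, C4} nor all of R2 = {C3, C4, C5}, so the common attributes are not a superkey of either fragment. The join is lossy.

No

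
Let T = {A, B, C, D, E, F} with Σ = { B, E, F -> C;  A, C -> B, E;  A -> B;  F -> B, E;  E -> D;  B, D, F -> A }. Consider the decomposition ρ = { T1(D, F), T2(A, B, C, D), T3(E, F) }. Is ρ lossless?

No

Chase test. Columns are A, B, C, D, E, F; row i has aⱼ where attribute j ∈ Ti, else bᵢⱼ.
Initial tableau (one row per fragment):
  row 1: b11 b12 b13 a4 b15 a6
  row 2: a1 a2 a3 a4 b25 b26
  row 3: b31 b32 b33 b34 a5 a6
Rows 1 and 3 agree on F; apply F→B, E and equate their B, E entries.
Rows 1 and 3 agree on E; apply E→D and equate their D entries.
Rows 1 and 3 agree on B, D, F; apply B, D, F→A and equate their A entries.
Rows 1 and 3 agree on B, E, F; apply B, E, F→C and equate their C entries.
No row becomes fully distinguished — the join is lossy.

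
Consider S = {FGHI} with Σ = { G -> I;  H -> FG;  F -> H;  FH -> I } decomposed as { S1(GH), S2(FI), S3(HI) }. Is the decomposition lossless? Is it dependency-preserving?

Lossless test (chase): Rows 1 and 3 agree on H; apply H→FG and equate their FG entries. Rows 1 and 3 agree on FH; apply FH→I and equate their I entries. No row becomes fully distinguished — the join is lossy.
Dependency preservation: the restricted closure of {G} across the fragments never reaches {I}, so G → I cannot be enforced without a join — not preserved.

lossy and not dependency-preserving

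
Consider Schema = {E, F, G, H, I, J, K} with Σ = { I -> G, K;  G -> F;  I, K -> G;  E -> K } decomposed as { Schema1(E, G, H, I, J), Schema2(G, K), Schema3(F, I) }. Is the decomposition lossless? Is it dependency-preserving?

lossy and not dependency-preserving

Lossless test (chase): Rows 1 and 3 agree on I; apply I→G, K and equate their G, K entries. Rows 1 and 2 agree on G; apply G→F and equate their F entries. Rows 1 and 3 agree on G; apply G→F and equate their F entries. No row becomes fully distinguished — the join is lossy.
Dependency preservation: the restricted closure of {I} across the fragments never reaches {G, K}, so I → G, K cannot be enforced without a join — not preserved.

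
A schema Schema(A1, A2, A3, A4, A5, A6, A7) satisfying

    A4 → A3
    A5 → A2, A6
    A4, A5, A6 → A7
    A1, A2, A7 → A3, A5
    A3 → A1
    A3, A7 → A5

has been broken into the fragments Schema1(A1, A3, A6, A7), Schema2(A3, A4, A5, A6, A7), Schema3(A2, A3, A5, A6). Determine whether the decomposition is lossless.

Chase test. Columns are A1, A2, A3, A4, A5, A6, A7; row i has aⱼ where attribute j ∈ Schemai, else bᵢⱼ.
Initial tableau (one row per fragment):
  row 1: a1 b12 a3 b14 b15 a6 a7
  row 2: b21 b22 a3 a4 a5 a6 a7
  row 3: b31 a2 a3 b34 a5 a6 b37
Rows 2 and 3 agree on A5; apply A5→A2, A6 and equate their A2, A6 entries.
Rows 1 and 2 agree on A3; apply A3→A1 and equate their A1 entries.
Rows 1 and 3 agree on A3; apply A3→A1 and equate their A1 entries.
Rows 1 and 2 agree on A3, A7; apply A3, A7→A5 and equate their A5 entries.
Rows 1 and 2 agree on A5; apply A5→A2, A6 and equate their A2, A6 entries.
Row 2 is now all distinguished symbols — the join is lossless.

Yes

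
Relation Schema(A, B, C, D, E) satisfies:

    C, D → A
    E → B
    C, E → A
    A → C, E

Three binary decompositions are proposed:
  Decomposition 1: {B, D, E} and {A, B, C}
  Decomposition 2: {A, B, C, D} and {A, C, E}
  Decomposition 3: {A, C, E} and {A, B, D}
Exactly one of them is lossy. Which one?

Decomposition 1

Decomposition 1: common = {B}, closure = {B} → lossy.
Decomposition 2: common = {A, C}, closure = {A, B, C, E} → lossless.
Decomposition 3: common = {A}, closure = {A, B, C, E} → lossless.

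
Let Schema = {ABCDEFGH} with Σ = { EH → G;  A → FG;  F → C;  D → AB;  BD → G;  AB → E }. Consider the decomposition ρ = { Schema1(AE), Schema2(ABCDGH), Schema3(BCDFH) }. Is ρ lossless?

Chase test. Columns are ABCDEFGH; row i has aⱼ where attribute j ∈ Schemai, else bᵢⱼ.
Initial tableau (one row per fragment):
  row 1: a1 b12 b13 b14 a5 b16 b17 b18
  row 2: a1 a2 a3 a4 b25 b26 a7 a8
  row 3: b31 a2 a3 a4 b35 a6 b37 a8
Rows 1 and 2 agree on A; apply A→FG and equate their FG entries.
Rows 1 and 2 agree on F; apply F→C and equate their C entries.
Rows 2 and 3 agree on D; apply D→AB and equate their AB entries.
Rows 2 and 3 agree on BD; apply BD→G and equate their G entries.
Rows 2 and 3 agree on AB; apply AB→E and equate their E entries.
Rows 1 and 3 agree on A; apply A→FG and equate their FG entries.
No row becomes fully distinguished — the join is lossy.

No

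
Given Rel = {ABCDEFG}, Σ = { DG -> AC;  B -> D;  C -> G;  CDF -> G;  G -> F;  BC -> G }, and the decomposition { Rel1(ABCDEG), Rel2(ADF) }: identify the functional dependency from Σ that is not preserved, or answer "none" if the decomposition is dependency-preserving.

Check G → F: no single fragment contains all of {FG}, and the restricted closure of {G} across the fragments never reaches {F}.
DG → AC is preserved.
B → D is preserved.
C → G is preserved.
CDF → G is preserved.
BC → G is preserved.

G -> F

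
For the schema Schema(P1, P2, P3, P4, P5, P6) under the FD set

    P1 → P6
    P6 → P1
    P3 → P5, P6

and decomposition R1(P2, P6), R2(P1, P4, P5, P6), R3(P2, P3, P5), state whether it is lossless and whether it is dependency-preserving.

lossy and not dependency-preserving

Lossless test (chase): Rows 1 and 2 agree on P6; apply P6→P1 and equate their P1 entries. No row becomes fully distinguished — the join is lossy.
Dependency preservation: the restricted closure of {P3} across the fragments never reaches {P5, P6}, so P3 → P5, P6 cannot be enforced without a join — not preserved.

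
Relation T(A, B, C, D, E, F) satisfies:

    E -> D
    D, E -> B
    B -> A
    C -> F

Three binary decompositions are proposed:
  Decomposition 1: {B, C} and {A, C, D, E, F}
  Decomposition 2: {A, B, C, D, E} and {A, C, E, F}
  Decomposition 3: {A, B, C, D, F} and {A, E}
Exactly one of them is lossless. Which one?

Decomposition 1: common = {C}, closure = {C, F} → lossy.
Decomposition 2: common = {A, C, E}, closure = {A, B, C, D, E, F} → lossless.
Decomposition 3: common = {A}, closure = {A} → lossy.

Decomposition 2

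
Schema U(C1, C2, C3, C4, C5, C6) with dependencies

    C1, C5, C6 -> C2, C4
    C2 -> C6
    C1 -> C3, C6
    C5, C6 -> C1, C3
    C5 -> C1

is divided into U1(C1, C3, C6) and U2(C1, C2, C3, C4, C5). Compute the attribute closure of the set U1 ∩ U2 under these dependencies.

C1, C3, C6

U1 ∩ U2 = {C1, C3}.
C1 → C3, C6 applies, adding C6
Closure: {C1, C3, C6}.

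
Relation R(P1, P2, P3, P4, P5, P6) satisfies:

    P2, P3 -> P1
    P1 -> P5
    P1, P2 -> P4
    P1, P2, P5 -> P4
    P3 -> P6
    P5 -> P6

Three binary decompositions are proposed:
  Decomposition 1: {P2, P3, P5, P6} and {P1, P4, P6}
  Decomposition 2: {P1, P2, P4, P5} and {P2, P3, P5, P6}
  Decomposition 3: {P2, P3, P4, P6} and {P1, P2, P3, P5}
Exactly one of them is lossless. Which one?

Decomposition 1: common = {P6}, closure = {P6} → lossy.
Decomposition 2: common = {P2, P5}, closure = {P2, P5, P6} → lossy.
Decomposition 3: common = {P2, P3}, closure = {P1, P2, P3, P4, P5, P6} → lossless.

Decomposition 3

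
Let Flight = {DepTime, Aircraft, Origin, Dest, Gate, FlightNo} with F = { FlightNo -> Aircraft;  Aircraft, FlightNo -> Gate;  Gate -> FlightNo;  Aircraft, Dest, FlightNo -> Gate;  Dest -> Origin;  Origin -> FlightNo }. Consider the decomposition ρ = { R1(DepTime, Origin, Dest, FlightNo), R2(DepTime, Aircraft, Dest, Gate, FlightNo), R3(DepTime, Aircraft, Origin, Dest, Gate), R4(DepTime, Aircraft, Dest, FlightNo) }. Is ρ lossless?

Chase test. Columns are DepTime, Aircraft, Origin, Dest, Gate, FlightNo; row i has aⱼ where attribute j ∈ Ri, else bᵢⱼ.
Initial tableau (one row per fragment):
  row 1: a1 b12 a3 a4 b15 a6
  row 2: a1 a2 b23 a4 a5 a6
  row 3: a1 a2 a3 a4 a5 b36
  row 4: a1 a2 b43 a4 b45 a6
Rows 1 and 2 agree on FlightNo; apply FlightNo→Aircraft and equate their Aircraft entries.
Rows 1 and 2 agree on Aircraft, FlightNo; apply Aircraft, FlightNo→Gate and equate their Gate entries.
Rows 1 and 4 agree on Aircraft, FlightNo; apply Aircraft, FlightNo→Gate and equate their Gate entries.
Rows 1 and 3 agree on Gate; apply Gate→FlightNo and equate their FlightNo entries.
Rows 1 and 2 agree on Dest; apply Dest→Origin and equate their Origin entries.
Rows 1 and 4 agree on Dest; apply Dest→Origin and equate their Origin entries.
Row 1 is now all distinguished symbols — the join is lossless.

Yes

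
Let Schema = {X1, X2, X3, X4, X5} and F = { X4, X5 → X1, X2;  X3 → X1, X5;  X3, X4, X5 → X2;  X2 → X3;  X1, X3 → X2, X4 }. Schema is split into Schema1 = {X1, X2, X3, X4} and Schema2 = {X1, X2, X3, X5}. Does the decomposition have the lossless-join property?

Yes

Common attributes: Schema1 ∩ Schema2 = {X1, X2, X3}.
Closure of {X1, X2, X3}: X3 → X1, X5 applies, adding X5; X1, X3 → X2, X4 applies, adding X4. So (X1, X2, X3)⁺ = {X1, X2, X3, X4, X5}.
This closure contains every attribute of Schema1, so Schema1 ∩ Schema2 → Schema1. The join is lossless.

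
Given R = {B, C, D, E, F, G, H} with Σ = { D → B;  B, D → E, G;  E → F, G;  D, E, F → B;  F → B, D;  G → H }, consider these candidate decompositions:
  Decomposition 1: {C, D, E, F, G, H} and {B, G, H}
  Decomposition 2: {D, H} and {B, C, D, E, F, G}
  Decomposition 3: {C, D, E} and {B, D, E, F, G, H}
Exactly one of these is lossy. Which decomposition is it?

Decomposition 1: common = {G, H}, closure = {G, H} → lossy.
Decomposition 2: common = {D}, closure = {B, D, E, F, G, H} → lossless.
Decomposition 3: common = {D, E}, closure = {B, D, E, F, G, H} → lossless.

Decomposition 1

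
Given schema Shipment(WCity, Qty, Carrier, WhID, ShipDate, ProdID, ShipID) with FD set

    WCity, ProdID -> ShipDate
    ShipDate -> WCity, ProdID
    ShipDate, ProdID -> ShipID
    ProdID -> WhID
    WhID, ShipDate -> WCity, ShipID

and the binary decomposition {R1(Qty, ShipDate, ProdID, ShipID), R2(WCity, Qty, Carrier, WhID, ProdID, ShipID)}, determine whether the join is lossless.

No

Common attributes: R1 ∩ R2 = {Qty, ProdID, ShipID}.
Closure of {Qty, ProdID, ShipID}: ProdID → WhID applies, adding WhID. So (Qty, ProdID, ShipID)⁺ = {Qty, WhID, ProdID, ShipID}.
The closure contains neither all of R1 = {Qty, ShipDate, ProdID, ShipID} nor all of R2 = {WCity, Qty, Carrier, WhID, ProdID, ShipID}, so the common attributes are not a superkey of either fragment. The join is lossy.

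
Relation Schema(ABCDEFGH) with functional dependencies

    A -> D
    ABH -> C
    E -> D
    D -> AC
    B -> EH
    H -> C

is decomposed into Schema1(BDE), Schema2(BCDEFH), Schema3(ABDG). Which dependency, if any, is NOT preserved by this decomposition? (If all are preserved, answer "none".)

none

A → D lies within Schema3.
ABH → C: restricted closure across fragments reaches C.
E → D lies within Schema1.
D → AC: restricted closure across fragments reaches AC.
B → EH lies within Schema2.
H → C lies within Schema2.
Every dependency is enforceable on the fragments, so the decomposition is dependency-preserving.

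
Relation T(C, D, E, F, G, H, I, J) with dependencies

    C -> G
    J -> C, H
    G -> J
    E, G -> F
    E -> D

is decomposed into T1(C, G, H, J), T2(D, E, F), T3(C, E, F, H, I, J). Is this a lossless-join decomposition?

Yes

Chase test. Columns are C, D, E, F, G, H, I, J; row i has aⱼ where attribute j ∈ Ti, else bᵢⱼ.
Initial tableau (one row per fragment):
  row 1: a1 b12 b13 b14 a5 a6 b17 a8
  row 2: b21 a2 a3 a4 b25 b26 b27 b28
  row 3: a1 b32 a3 a4 b35 a6 a7 a8
Rows 1 and 3 agree on C; apply C→G and equate their G entries.
Rows 2 and 3 agree on E; apply E→D and equate their D entries.
Row 3 is now all distinguished symbols — the join is lossless.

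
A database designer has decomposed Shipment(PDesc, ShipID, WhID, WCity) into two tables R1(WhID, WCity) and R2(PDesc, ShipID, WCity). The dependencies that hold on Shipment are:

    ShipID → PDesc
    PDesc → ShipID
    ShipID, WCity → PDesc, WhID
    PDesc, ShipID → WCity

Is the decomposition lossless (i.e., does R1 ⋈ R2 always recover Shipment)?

Common attributes: R1 ∩ R2 = {WCity}.
No dependency enlarges {WCity}, so (WCity)⁺ = {WCity}.
The closure contains neither all of R1 = {WhID, WCity} nor all of R2 = {PDesc, ShipID, WCity}, so the common attributes are not a superkey of either fragment. The join is lossy.

No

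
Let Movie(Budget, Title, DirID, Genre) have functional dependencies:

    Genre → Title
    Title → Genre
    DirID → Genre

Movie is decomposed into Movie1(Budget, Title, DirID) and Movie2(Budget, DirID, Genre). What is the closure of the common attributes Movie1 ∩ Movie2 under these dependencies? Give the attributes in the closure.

Budget, Title, DirID, Genre

Movie1 ∩ Movie2 = {Budget, DirID}.
DirID → Genre applies, adding Genre
Genre → Title applies, adding Title
Closure: {Budget, Title, DirID, Genre}.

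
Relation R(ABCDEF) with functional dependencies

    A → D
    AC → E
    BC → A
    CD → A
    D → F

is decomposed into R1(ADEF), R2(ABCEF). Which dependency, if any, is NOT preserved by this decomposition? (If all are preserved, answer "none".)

Check CD → A: no single fragment contains all of {ACD}, and the restricted closure of {CD} across the fragments never reaches {A}.
A → D is preserved.
AC → E is preserved.
BC → A is preserved.
D → F is preserved.

CD → A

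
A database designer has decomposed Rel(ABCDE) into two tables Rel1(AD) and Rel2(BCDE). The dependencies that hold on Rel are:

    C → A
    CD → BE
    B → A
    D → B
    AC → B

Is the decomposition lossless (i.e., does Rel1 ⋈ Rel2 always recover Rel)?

Yes

Common attributes: Rel1 ∩ Rel2 = {D}.
Closure of {D}: D → B applies, adding B; B → A applies, adding A. So (D)⁺ = {ABD}.
This closure contains every attribute of Rel1, so Rel1 ∩ Rel2 → Rel1. The join is lossless.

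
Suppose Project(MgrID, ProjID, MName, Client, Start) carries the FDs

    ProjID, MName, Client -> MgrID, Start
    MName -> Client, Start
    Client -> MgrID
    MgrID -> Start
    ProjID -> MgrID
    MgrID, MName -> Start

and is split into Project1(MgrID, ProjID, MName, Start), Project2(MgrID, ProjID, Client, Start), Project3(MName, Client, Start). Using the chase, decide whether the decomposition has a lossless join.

Chase test. Columns are MgrID, ProjID, MName, Client, Start; row i has aⱼ where attribute j ∈ Projecti, else bᵢⱼ.
Initial tableau (one row per fragment):
  row 1: a1 a2 a3 b14 a5
  row 2: a1 a2 b23 a4 a5
  row 3: b31 b32 a3 a4 a5
Rows 1 and 3 agree on MName; apply MName→Client, Start and equate their Client, Start entries.
Rows 1 and 3 agree on Client; apply Client→MgrID and equate their MgrID entries.
Row 1 is now all distinguished symbols — the join is lossless.

Yes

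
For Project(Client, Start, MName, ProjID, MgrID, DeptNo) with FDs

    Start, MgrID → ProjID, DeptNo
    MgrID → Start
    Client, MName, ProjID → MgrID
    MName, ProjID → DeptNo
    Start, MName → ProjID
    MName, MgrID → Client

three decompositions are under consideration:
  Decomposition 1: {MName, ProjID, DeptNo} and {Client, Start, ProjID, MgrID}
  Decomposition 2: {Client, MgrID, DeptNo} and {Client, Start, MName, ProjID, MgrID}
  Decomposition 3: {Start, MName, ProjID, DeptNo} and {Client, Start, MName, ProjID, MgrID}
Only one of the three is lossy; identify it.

Decomposition 1

Decomposition 1: common = {ProjID}, closure = {ProjID} → lossy.
Decomposition 2: common = {Client, MgrID}, closure = {Client, Start, ProjID, MgrID, DeptNo} → lossless.
Decomposition 3: common = {Start, MName, ProjID}, closure = {Start, MName, ProjID, DeptNo} → lossless.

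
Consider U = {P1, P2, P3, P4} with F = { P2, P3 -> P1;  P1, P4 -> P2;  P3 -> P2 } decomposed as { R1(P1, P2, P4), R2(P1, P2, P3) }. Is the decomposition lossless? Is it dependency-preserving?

lossy but dependency-preserving

Lossless test: (P1, P2)⁺ = {P1, P2}, which is a superkey of neither fragment — lossy.
Dependency preservation: every FD's attributes lie within a single fragment, so each can be enforced locally — preserved.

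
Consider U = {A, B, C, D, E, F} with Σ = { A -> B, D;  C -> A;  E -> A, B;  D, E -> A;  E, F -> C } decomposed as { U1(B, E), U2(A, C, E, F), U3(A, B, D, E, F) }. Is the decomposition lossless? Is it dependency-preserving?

lossless and dependency-preserving

Lossless test (chase): Rows 2 and 3 agree on A; apply A→B, D and equate their B, D entries. Rows 1 and 2 agree on E; apply E→A, B and equate their A, B entries. Rows 2 and 3 agree on E, F; apply E, F→C and equate their C entries. Rows 1 and 2 agree on A; apply A→B, D and equate their B, D entries. Row 2 is now all distinguished symbols — the join is lossless.
Dependency preservation: every FD's attributes lie within a single fragment, so each can be enforced locally — preserved.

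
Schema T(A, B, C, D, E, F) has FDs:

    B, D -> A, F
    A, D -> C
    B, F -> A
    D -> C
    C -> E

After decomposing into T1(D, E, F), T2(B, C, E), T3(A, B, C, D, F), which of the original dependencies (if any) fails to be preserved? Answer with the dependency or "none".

none

B, D → A, F lies within T3.
A, D → C lies within T3.
B, F → A lies within T3.
D → C lies within T3.
C → E lies within T2.
Every dependency is enforceable on the fragments, so the decomposition is dependency-preserving.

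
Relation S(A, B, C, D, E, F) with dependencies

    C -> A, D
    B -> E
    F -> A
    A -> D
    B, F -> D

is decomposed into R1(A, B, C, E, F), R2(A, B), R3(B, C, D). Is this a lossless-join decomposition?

Yes

Chase test. Columns are A, B, C, D, E, F; row i has aⱼ where attribute j ∈ Ri, else bᵢⱼ.
Initial tableau (one row per fragment):
  row 1: a1 a2 a3 b14 a5 a6
  row 2: a1 a2 b23 b24 b25 b26
  row 3: b31 a2 a3 a4 b35 b36
Rows 1 and 3 agree on C; apply C→A, D and equate their A, D entries.
Rows 1 and 2 agree on B; apply B→E and equate their E entries.
Rows 1 and 3 agree on B; apply B→E and equate their E entries.
Rows 1 and 2 agree on A; apply A→D and equate their D entries.
Row 1 is now all distinguished symbols — the join is lossless.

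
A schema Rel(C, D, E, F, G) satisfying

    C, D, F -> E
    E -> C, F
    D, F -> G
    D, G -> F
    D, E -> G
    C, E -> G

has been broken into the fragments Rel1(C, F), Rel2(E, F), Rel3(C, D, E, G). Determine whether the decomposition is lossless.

Chase test. Columns are C, D, E, F, G; row i has aⱼ where attribute j ∈ Reli, else bᵢⱼ.
Initial tableau (one row per fragment):
  row 1: a1 b12 b13 a4 b15
  row 2: b21 b22 a3 a4 b25
  row 3: a1 a2 a3 b34 a5
Rows 2 and 3 agree on E; apply E→C, F and equate their C, F entries.
Rows 2 and 3 agree on C, E; apply C, E→G and equate their G entries.
Row 3 is now all distinguished symbols — the join is lossless.

Yes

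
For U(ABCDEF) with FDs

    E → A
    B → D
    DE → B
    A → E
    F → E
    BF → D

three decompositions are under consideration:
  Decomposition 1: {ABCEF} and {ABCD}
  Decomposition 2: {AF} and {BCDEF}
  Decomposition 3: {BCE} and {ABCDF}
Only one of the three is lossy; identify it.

Decomposition 1: common = {ABC}, closure = {ABCDE} → lossless.
Decomposition 2: common = {F}, closure = {AEF} → lossless.
Decomposition 3: common = {BC}, closure = {BCD} → lossy.

Decomposition 3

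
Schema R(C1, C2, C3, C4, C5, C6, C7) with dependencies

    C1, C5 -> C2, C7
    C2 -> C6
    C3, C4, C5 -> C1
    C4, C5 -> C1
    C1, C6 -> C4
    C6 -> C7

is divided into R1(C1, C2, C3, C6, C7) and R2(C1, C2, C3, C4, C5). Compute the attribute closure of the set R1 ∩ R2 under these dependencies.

R1 ∩ R2 = {C1, C2, C3}.
C2 → C6 applies, adding C6
C1, C6 → C4 applies, adding C4
C6 → C7 applies, adding C7
Closure: {C1, C2, C3, C4, C6, C7}.

C1, C2, C3, C4, C6, C7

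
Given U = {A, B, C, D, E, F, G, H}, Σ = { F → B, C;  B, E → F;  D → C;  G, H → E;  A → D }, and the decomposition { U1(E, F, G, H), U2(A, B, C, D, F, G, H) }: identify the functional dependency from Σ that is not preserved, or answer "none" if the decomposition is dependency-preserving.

B, E → F

Check B, E → F: no single fragment contains all of {B, E, F}, and the restricted closure of {B, E} across the fragments never reaches {F}.
F → B, C is preserved.
D → C is preserved.
G, H → E is preserved.
A → D is preserved.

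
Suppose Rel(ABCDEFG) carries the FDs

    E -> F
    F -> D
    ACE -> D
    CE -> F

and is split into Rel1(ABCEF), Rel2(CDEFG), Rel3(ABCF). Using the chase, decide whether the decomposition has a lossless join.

Chase test. Columns are ABCDEFG; row i has aⱼ where attribute j ∈ Reli, else bᵢⱼ.
Initial tableau (one row per fragment):
  row 1: a1 a2 a3 b14 a5 a6 b17
  row 2: b21 b22 a3 a4 a5 a6 a7
  row 3: a1 a2 a3 b34 b35 a6 b37
Rows 1 and 2 agree on F; apply F→D and equate their D entries.
Rows 1 and 3 agree on F; apply F→D and equate their D entries.
No row becomes fully distinguished — the join is lossy.

No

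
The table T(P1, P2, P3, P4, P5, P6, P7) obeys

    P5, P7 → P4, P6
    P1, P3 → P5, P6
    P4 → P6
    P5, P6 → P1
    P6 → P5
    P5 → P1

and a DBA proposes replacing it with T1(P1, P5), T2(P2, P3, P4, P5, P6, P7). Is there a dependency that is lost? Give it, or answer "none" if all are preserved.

Check P1, P3 → P5, P6: no single fragment contains all of {P1, P3, P5, P6}, and the restricted closure of {P1, P3} across the fragments never reaches {P5, P6}.
P5, P7 → P4, P6 is preserved.
P4 → P6 is preserved.
P5, P6 → P1 is preserved.
P6 → P5 is preserved.
P5 → P1 is preserved.

P1, P3 → P5, P6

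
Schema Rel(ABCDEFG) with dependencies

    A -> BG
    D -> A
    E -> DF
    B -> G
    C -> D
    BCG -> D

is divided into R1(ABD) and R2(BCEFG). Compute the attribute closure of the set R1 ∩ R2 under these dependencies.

BG

R1 ∩ R2 = {B}.
B → G applies, adding G
Closure: {BG}.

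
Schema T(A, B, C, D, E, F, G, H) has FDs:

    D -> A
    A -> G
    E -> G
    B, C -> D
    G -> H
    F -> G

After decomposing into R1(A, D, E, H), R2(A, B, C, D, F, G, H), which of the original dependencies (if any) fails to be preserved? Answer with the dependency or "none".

Check E → G: no single fragment contains all of {E, G}, and the restricted closure of {E} across the fragments never reaches {G}.
D → A is preserved.
A → G is preserved.
B, C → D is preserved.
G → H is preserved.
F → G is preserved.

E -> G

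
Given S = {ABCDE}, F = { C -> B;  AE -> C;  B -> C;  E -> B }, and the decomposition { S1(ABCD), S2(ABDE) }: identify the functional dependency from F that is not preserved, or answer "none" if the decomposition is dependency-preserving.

C → B lies within S1.
AE → C: restricted closure across fragments reaches C.
B → C lies within S1.
E → B lies within S2.
Every dependency is enforceable on the fragments, so the decomposition is dependency-preserving.

none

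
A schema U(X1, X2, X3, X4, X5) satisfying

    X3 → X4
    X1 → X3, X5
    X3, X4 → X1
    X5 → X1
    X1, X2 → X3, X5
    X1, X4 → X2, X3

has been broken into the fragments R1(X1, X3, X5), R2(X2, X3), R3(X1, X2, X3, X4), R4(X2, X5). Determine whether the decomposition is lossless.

Yes

Chase test. Columns are X1, X2, X3, X4, X5; row i has aⱼ where attribute j ∈ Ri, else bᵢⱼ.
Initial tableau (one row per fragment):
  row 1: a1 b12 a3 b14 a5
  row 2: b21 a2 a3 b24 b25
  row 3: a1 a2 a3 a4 b35
  row 4: b41 a2 b43 b44 a5
Rows 1 and 2 agree on X3; apply X3→X4 and equate their X4 entries.
Rows 1 and 3 agree on X3; apply X3→X4 and equate their X4 entries.
Rows 1 and 3 agree on X1; apply X1→X3, X5 and equate their X3, X5 entries.
Rows 1 and 2 agree on X3, X4; apply X3, X4→X1 and equate their X1 entries.
Rows 1 and 4 agree on X5; apply X5→X1 and equate their X1 entries.
Rows 2 and 3 agree on X1, X2; apply X1, X2→X3, X5 and equate their X3, X5 entries.
Rows 2 and 4 agree on X1, X2; apply X1, X2→X3, X5 and equate their X3, X5 entries.
Rows 1 and 2 agree on X1, X4; apply X1, X4→X2, X3 and equate their X2, X3 entries.
Rows 1 and 4 agree on X3; apply X3→X4 and equate their X4 entries.
Row 1 is now all distinguished symbols — the join is lossless.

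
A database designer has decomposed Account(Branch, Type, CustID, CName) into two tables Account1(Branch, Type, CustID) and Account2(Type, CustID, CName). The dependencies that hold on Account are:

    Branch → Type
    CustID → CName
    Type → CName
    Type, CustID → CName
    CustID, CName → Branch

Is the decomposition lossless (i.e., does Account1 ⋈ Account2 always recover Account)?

Yes

Common attributes: Account1 ∩ Account2 = {Type, CustID}.
Closure of {Type, CustID}: CustID → CName applies, adding CName; CustID, CName → Branch applies, adding Branch. So (Type, CustID)⁺ = {Branch, Type, CustID, CName}.
This closure contains every attribute of Account1, so Account1 ∩ Account2 → Account1. The join is lossless.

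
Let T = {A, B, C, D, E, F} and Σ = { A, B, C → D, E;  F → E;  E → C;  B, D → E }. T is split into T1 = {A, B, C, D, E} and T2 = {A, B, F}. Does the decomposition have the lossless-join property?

Common attributes: T1 ∩ T2 = {A, B}.
No dependency enlarges {A, B}, so (A, B)⁺ = {A, B}.
The closure contains neither all of T1 = {A, B, C, D, E} nor all of T2 = {A, B, F}, so the common attributes are not a superkey of either fragment. The join is lossy.

No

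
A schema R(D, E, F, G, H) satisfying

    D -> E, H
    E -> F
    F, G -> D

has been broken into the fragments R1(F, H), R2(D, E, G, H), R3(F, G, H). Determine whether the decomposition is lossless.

No

Chase test. Columns are D, E, F, G, H; row i has aⱼ where attribute j ∈ Ri, else bᵢⱼ.
Initial tableau (one row per fragment):
  row 1: b11 b12 a3 b14 a5
  row 2: a1 a2 b23 a4 a5
  row 3: b31 b32 a3 a4 a5
No row becomes fully distinguished — the join is lossy.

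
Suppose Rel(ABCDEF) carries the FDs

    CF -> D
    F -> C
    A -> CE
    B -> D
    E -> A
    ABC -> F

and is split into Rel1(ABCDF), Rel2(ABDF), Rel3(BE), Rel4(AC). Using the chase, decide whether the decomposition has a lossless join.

Chase test. Columns are ABCDEF; row i has aⱼ where attribute j ∈ Reli, else bᵢⱼ.
Initial tableau (one row per fragment):
  row 1: a1 a2 a3 a4 b15 a6
  row 2: a1 a2 b23 a4 b25 a6
  row 3: b31 a2 b33 b34 a5 b36
  row 4: a1 b42 a3 b44 b45 b46
Rows 1 and 2 agree on F; apply F→C and equate their C entries.
Rows 1 and 2 agree on A; apply A→CE and equate their CE entries.
Rows 1 and 4 agree on A; apply A→CE and equate their CE entries.
Rows 1 and 3 agree on B; apply B→D and equate their D entries.
No row becomes fully distinguished — the join is lossy.

No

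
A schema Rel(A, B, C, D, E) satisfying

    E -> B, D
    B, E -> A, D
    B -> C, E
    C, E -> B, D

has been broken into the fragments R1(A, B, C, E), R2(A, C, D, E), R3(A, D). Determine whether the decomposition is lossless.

Yes

Chase test. Columns are A, B, C, D, E; row i has aⱼ where attribute j ∈ Ri, else bᵢⱼ.
Initial tableau (one row per fragment):
  row 1: a1 a2 a3 b14 a5
  row 2: a1 b22 a3 a4 a5
  row 3: a1 b32 b33 a4 b35
Rows 1 and 2 agree on E; apply E→B, D and equate their B, D entries.
Row 1 is now all distinguished symbols — the join is lossless.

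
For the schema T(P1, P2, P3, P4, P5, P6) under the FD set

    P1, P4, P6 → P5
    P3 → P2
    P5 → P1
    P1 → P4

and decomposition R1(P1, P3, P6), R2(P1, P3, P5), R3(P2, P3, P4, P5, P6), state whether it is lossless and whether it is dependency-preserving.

Lossless test (chase): Rows 1 and 2 agree on P3; apply P3→P2 and equate their P2 entries. Rows 1 and 3 agree on P3; apply P3→P2 and equate their P2 entries. Rows 2 and 3 agree on P5; apply P5→P1 and equate their P1 entries. Rows 1 and 2 agree on P1; apply P1→P4 and equate their P4 entries. Rows 1 and 3 agree on P1; apply P1→P4 and equate their P4 entries. Rows 1 and 3 agree on P1, P4, P6; apply P1, P4, P6→P5 and equate their P5 entries. Row 1 is now all distinguished symbols — the join is lossless.
Dependency preservation: the restricted closure of {P1, P4, P6} across the fragments never reaches {P5}, so P1, P4, P6 → P5 cannot be enforced without a join — not preserved.

lossless but not dependency-preserving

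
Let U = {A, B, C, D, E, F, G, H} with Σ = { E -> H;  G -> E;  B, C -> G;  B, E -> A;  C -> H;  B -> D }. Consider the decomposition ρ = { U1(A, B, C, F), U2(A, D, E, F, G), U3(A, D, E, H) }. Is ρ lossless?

No

Chase test. Columns are A, B, C, D, E, F, G, H; row i has aⱼ where attribute j ∈ Ui, else bᵢⱼ.
Initial tableau (one row per fragment):
  row 1: a1 a2 a3 b14 b15 a6 b17 b18
  row 2: a1 b22 b23 a4 a5 a6 a7 b28
  row 3: a1 b32 b33 a4 a5 b36 b37 a8
Rows 2 and 3 agree on E; apply E→H and equate their H entries.
No row becomes fully distinguished — the join is lossy.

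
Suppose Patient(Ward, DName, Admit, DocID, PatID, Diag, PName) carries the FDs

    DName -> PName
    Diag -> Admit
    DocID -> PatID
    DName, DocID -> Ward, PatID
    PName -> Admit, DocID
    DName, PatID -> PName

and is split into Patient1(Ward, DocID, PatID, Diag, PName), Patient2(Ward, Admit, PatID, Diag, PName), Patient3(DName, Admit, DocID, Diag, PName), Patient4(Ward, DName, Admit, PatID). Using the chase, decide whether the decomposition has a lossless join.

Yes

Chase test. Columns are Ward, DName, Admit, DocID, PatID, Diag, PName; row i has aⱼ where attribute j ∈ Patienti, else bᵢⱼ.
Initial tableau (one row per fragment):
  row 1: a1 b12 b13 a4 a5 a6 a7
  row 2: a1 b22 a3 b24 a5 a6 a7
  row 3: b31 a2 a3 a4 b35 a6 a7
  row 4: a1 a2 a3 b44 a5 b46 b47
Rows 3 and 4 agree on DName; apply DName→PName and equate their PName entries.
Rows 1 and 2 agree on Diag; apply Diag→Admit and equate their Admit entries.
Rows 1 and 3 agree on DocID; apply DocID→PatID and equate their PatID entries.
Rows 1 and 2 agree on PName; apply PName→Admit, DocID and equate their Admit, DocID entries.
Rows 1 and 4 agree on PName; apply PName→Admit, DocID and equate their Admit, DocID entries.
Rows 3 and 4 agree on DName, DocID; apply DName, DocID→Ward, PatID and equate their Ward, PatID entries.
Row 3 is now all distinguished symbols — the join is lossless.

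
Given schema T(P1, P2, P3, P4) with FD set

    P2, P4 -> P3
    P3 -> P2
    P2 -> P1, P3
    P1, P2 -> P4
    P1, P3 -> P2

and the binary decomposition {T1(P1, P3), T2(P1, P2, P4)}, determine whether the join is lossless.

Common attributes: T1 ∩ T2 = {P1}.
No dependency enlarges {P1}, so (P1)⁺ = {P1}.
The closure contains neither all of T1 = {P1, P3} nor all of T2 = {P1, P2, P4}, so the common attributes are not a superkey of either fragment. The join is lossy.

No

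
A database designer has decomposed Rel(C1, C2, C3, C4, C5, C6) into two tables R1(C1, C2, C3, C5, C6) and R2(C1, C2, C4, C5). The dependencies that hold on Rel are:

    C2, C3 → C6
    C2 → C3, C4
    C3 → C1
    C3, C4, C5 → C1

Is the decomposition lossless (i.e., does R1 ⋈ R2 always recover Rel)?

Yes

Common attributes: R1 ∩ R2 = {C1, C2, C5}.
Closure of {C1, C2, C5}: C2 → C3, C4 applies, adding C3, C4; C2, C3 → C6 applies, adding C6. So (C1, C2, C5)⁺ = {C1, C2, C3, C4, C5, C6}.
This closure contains every attribute of R1, so R1 ∩ R2 → R1. The join is lossless.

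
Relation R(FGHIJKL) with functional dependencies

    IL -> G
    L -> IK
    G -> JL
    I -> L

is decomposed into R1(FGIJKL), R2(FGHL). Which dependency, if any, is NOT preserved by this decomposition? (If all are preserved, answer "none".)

none

IL → G lies within R1.
L → IK lies within R1.
G → JL lies within R1.
I → L lies within R1.
Every dependency is enforceable on the fragments, so the decomposition is dependency-preserving.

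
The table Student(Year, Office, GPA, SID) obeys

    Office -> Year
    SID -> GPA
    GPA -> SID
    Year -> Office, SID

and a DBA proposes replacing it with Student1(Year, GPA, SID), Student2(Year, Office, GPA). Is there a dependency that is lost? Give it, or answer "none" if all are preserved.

Office → Year lies within Student2.
SID → GPA lies within Student1.
GPA → SID lies within Student1.
Year → Office, SID: restricted closure across fragments reaches Office, SID.
Every dependency is enforceable on the fragments, so the decomposition is dependency-preserving.

none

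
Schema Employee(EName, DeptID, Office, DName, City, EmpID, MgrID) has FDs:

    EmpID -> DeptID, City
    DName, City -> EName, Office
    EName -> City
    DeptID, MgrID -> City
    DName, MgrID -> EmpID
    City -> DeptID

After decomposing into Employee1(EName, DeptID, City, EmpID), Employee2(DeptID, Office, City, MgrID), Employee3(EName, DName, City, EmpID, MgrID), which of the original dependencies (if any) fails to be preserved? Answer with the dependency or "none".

DName, City -> EName, Office

Check DName, City → EName, Office: no single fragment contains all of {EName, Office, DName, City}, and the restricted closure of {DName, City} across the fragments never reaches {EName, Office}.
EmpID → DeptID, City is preserved.
EName → City is preserved.
DeptID, MgrID → City is preserved.
DName, MgrID → EmpID is preserved.
City → DeptID is preserved.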